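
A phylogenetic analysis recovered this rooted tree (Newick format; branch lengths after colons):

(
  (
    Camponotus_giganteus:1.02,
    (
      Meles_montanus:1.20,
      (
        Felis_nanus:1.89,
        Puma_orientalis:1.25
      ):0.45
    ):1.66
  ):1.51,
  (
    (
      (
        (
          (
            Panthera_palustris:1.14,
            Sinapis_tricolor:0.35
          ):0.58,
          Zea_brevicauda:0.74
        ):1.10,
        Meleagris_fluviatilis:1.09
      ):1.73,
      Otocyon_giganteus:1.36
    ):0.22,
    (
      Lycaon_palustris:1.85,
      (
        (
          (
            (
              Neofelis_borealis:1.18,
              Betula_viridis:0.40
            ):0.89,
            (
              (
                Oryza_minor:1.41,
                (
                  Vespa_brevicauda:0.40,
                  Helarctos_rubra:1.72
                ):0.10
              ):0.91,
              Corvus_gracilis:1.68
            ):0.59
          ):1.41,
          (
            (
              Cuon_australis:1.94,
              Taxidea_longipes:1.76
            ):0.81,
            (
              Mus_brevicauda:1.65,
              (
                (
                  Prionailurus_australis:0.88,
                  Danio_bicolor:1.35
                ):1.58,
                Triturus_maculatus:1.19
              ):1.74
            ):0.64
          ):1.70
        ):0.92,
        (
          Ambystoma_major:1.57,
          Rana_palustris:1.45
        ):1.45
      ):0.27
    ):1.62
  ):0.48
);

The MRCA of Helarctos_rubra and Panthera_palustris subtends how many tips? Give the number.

The MRCA of Helarctos_rubra and Panthera_palustris is the node subtending (((((Panthera_palustris,Sinapis_tricolor),Zea_brevicauda),Meleagris_fluviatilis),Otocyon_giganteus),(Lycaon_palustris,((((Neofelis_borealis,Betula_viridis),((Oryza_minor,(Vespa_brevicauda,Helarctos_rubra)),Corvus_gracilis)),((Cuon_australis,Taxidea_longipes),(Mus_brevicauda,((Prionailurus_australis,Danio_bicolor),Triturus_maculatus)))),(Ambystoma_major,Rana_palustris)))).
That clade contains 20 terminal taxa: Ambystoma_major, Betula_viridis, Corvus_gracilis, Cuon_australis, Danio_bicolor, Helarctos_rubra, Lycaon_palustris, Meleagris_fluviatilis, Mus_brevicauda, Neofelis_borealis, Oryza_minor, Otocyon_giganteus, Panthera_palustris, Prionailurus_australis, Rana_palustris, Sinapis_tricolor, Taxidea_longipes, Triturus_maculatus, Vespa_brevicauda, Zea_brevicauda.

20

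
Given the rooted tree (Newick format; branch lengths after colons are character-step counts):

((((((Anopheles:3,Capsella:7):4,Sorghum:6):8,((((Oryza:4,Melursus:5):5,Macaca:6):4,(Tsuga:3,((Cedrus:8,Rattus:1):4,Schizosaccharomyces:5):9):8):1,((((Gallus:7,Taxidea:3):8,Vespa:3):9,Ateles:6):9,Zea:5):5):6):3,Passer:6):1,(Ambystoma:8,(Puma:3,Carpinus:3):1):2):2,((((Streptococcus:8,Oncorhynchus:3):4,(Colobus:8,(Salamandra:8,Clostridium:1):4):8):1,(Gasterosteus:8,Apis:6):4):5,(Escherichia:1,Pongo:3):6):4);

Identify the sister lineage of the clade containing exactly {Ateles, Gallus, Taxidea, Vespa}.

The clade containing exactly {Ateles, Gallus, Taxidea, Vespa} attaches to the tree at the node subtending ((((Gallus,Taxidea),Vespa),Ateles),Zea).
The other lineage descending from that same node — the sister group — is the single tip Zea.

Zea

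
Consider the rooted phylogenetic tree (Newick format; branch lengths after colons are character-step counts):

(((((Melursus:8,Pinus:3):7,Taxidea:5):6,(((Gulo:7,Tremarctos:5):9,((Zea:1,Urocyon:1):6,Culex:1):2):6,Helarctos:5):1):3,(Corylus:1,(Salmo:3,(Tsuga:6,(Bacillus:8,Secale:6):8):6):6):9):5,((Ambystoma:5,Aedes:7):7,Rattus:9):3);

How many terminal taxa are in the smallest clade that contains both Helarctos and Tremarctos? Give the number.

6

The MRCA of Helarctos and Tremarctos is the node subtending (((Gulo,Tremarctos),((Zea,Urocyon),Culex)),Helarctos).
That clade contains 6 terminal taxa: Culex, Gulo, Helarctos, Tremarctos, Urocyon, Zea.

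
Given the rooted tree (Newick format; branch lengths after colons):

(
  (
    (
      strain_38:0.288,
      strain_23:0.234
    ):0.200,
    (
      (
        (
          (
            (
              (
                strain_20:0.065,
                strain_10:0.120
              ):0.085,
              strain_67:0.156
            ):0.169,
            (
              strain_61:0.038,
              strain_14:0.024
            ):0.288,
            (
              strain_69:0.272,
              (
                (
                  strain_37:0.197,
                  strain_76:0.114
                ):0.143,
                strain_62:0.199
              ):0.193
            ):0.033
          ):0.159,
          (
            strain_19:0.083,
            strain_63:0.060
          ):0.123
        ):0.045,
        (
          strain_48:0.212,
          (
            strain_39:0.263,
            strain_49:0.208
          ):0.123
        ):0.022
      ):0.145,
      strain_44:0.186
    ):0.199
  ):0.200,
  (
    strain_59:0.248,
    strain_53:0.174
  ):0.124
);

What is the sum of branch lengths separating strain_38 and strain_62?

1.461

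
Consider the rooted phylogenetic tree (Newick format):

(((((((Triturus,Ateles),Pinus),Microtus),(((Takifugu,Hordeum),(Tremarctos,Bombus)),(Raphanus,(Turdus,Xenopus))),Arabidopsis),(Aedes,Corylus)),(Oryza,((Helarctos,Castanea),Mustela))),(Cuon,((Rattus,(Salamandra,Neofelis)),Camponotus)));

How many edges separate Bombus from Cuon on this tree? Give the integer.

The MRCA of Bombus and Cuon is the root of the tree.
From Bombus up to that node: 7 branches. From Cuon up to the same node: 2 branches. Total: 7 + 2 = 9.

9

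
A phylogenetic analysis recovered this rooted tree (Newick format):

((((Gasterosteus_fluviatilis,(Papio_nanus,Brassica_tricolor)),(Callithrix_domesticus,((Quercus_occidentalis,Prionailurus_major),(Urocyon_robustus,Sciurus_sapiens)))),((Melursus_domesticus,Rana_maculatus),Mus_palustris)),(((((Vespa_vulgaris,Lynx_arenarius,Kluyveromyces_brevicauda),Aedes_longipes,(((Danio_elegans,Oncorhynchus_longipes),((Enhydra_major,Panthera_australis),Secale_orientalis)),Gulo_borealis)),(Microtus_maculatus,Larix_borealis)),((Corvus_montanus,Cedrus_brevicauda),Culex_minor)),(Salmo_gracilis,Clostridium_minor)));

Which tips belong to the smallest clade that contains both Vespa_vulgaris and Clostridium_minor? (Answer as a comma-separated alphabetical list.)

Aedes_longipes, Cedrus_brevicauda, Clostridium_minor, Corvus_montanus, Culex_minor, Danio_elegans, Enhydra_major, Gulo_borealis, Kluyveromyces_brevicauda, Larix_borealis, Lynx_arenarius, Microtus_maculatus, Oncorhynchus_longipes, Panthera_australis, Salmo_gracilis, Secale_orientalis, Vespa_vulgaris

Tracing Vespa_vulgaris: it sits inside (Vespa_vulgaris,Lynx_arenarius,Kluyveromyces_brevicauda).
Tracing Clostridium_minor: it sits inside (Salmo_gracilis,Clostridium_minor).
The smallest clade enclosing both is (((((Vespa_vulgaris,Lynx_arenarius,Kluyveromyces_brevicauda),Aedes_longipes,(((Danio_elegans,Oncorhynchus_longipes),((Enhydra_major,Panthera_australis),Secale_orientalis)),Gulo_borealis)),(Microtus_maculatus,Larix_borealis)),((Corvus_montanus,Cedrus_brevicauda),Culex_minor)),(Salmo_gracilis,Clostridium_minor)); the answer is its 17 terminal taxa in alphabetical order.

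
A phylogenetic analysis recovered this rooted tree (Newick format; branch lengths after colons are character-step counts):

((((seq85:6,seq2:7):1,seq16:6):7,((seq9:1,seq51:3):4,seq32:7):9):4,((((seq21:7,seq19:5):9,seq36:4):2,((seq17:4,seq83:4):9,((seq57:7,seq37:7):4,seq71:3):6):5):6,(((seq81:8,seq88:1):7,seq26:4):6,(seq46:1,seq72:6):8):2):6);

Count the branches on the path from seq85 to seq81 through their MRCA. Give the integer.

9

The MRCA of seq85 and seq81 is the root of the tree.
From seq85 up to that node: 4 branches. From seq81 up to the same node: 5 branches. Total: 4 + 5 = 9.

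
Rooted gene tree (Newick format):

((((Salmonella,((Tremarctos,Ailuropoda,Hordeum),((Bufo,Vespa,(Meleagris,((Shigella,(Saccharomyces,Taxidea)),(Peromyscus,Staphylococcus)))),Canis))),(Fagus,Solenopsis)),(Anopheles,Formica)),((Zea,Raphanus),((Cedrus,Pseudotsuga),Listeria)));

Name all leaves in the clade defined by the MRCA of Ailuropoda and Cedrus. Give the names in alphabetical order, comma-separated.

Ailuropoda, Anopheles, Bufo, Canis, Cedrus, Fagus, Formica, Hordeum, Listeria, Meleagris, Peromyscus, Pseudotsuga, Raphanus, Saccharomyces, Salmonella, Shigella, Solenopsis, Staphylococcus, Taxidea, Tremarctos, Vespa, Zea

Tracing Ailuropoda: it sits inside (Tremarctos,Ailuropoda,Hordeum).
Tracing Cedrus: it sits inside (Cedrus,Pseudotsuga).
The smallest clade enclosing both is the whole tree (their MRCA is the root), so the answer is all 22 tips in alphabetical order.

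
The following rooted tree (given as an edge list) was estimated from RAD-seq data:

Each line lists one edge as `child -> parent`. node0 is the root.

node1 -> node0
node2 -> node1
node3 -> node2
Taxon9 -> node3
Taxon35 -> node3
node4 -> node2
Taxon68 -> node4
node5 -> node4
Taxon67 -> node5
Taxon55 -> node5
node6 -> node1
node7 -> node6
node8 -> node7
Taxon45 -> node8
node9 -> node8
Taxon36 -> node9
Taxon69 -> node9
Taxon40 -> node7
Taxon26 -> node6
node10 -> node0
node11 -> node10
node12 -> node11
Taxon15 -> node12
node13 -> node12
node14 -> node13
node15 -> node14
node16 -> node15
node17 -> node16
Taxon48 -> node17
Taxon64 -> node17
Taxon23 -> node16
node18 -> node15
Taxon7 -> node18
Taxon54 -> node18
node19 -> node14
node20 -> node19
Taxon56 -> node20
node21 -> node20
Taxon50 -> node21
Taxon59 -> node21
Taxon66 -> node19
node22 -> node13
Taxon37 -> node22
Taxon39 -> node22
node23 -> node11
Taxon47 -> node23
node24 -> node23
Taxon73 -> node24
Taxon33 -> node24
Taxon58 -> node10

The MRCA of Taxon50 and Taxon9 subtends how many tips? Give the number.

26

The MRCA of Taxon50 and Taxon9 is the root, so the clade is the entire tree.
That clade contains 26 terminal taxa: Taxon15, Taxon23, Taxon26, Taxon33, Taxon35, Taxon36, Taxon37, Taxon39, Taxon40, Taxon45, Taxon47, Taxon48, Taxon50, Taxon54, Taxon55, Taxon56, Taxon58, Taxon59, Taxon64, Taxon66, Taxon67, Taxon68, Taxon69, Taxon7, Taxon73, Taxon9.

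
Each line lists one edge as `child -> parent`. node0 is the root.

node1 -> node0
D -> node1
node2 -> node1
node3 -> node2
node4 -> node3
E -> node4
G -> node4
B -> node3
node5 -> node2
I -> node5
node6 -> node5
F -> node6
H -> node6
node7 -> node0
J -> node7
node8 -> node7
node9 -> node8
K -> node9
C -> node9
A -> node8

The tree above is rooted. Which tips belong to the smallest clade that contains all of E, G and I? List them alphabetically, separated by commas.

B, E, F, G, H, I

Tracing E: it sits inside (E,G).
Tracing G: it sits inside (E,G).
Tracing I: it sits inside (I,(F,H)).
The smallest clade enclosing all 3 is (((E,G),B),(I,(F,H))); the answer is its 6 terminal taxa in alphabetical order.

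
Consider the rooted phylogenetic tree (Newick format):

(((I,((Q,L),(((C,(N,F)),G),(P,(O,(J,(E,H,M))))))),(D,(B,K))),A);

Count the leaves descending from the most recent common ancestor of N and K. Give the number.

The MRCA of N and K is the node subtending ((I,((Q,L),(((C,(N,F)),G),(P,(O,(J,(E,H,M))))))),(D,(B,K))).
That clade contains 16 terminal taxa: B, C, D, E, F, G, H, I, J, K, L, M, N, O, P, Q.

16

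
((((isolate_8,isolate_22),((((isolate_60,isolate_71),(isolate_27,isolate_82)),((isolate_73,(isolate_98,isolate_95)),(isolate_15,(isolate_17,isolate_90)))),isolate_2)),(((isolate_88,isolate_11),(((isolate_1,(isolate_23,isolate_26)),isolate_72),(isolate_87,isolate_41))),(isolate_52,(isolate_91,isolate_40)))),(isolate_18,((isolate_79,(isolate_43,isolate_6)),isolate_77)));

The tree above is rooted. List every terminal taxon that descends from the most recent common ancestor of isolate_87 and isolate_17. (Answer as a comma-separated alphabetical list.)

isolate_1, isolate_11, isolate_15, isolate_17, isolate_2, isolate_22, isolate_23, isolate_26, isolate_27, isolate_40, isolate_41, isolate_52, isolate_60, isolate_71, isolate_72, isolate_73, isolate_8, isolate_82, isolate_87, isolate_88, isolate_90, isolate_91, isolate_95, isolate_98

Tracing isolate_87: it sits inside (isolate_87,isolate_41).
Tracing isolate_17: it sits inside (isolate_17,isolate_90).
The smallest clade enclosing both is (((isolate_8,isolate_22),((((isolate_60,isolate_71),(isolate_27,isolate_82)),((isolate_73,(isolate_98,isolate_95)),(isolate_15,(isolate_17,isolate_90)))),isolate_2)),(((isolate_88,isolate_11),(((isolate_1,(isolate_23,isolate_26)),isolate_72),(isolate_87,isolate_41))),(isolate_52,(isolate_91,isolate_40)))); the answer is its 24 terminal taxa in alphabetical order.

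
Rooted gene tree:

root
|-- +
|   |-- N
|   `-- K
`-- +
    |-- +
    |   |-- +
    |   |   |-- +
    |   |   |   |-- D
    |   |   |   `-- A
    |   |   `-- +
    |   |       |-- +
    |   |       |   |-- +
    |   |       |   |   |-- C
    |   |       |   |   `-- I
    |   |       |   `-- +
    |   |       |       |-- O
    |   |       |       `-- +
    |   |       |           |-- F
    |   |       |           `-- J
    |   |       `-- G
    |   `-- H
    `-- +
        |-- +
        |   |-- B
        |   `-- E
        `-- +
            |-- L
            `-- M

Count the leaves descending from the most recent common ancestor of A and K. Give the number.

15

The MRCA of A and K is the root, so the clade is the entire tree.
That clade contains 15 terminal taxa: A, B, C, D, E, F, G, H, I, J, K, L, M, N, O.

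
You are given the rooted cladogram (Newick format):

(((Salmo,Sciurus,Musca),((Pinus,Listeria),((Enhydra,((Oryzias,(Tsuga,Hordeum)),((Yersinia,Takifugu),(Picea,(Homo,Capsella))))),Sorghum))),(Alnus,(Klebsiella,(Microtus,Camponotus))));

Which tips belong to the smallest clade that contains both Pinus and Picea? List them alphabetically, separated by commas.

Capsella, Enhydra, Homo, Hordeum, Listeria, Oryzias, Picea, Pinus, Sorghum, Takifugu, Tsuga, Yersinia

Tracing Pinus: it sits inside (Pinus,Listeria).
Tracing Picea: it sits inside (Picea,(Homo,Capsella)).
The smallest clade enclosing both is ((Pinus,Listeria),((Enhydra,((Oryzias,(Tsuga,Hordeum)),((Yersinia,Takifugu),(Picea,(Homo,Capsella))))),Sorghum)); the answer is its 12 terminal taxa in alphabetical order.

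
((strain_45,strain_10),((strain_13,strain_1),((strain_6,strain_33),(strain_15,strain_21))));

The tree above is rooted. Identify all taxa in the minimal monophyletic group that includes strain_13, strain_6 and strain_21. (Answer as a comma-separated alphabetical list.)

Tracing strain_13: it sits inside (strain_13,strain_1).
Tracing strain_6: it sits inside (strain_6,strain_33).
Tracing strain_21: it sits inside (strain_15,strain_21).
The smallest clade enclosing all 3 is ((strain_13,strain_1),((strain_6,strain_33),(strain_15,strain_21))); the answer is its 6 terminal taxa in alphabetical order.

strain_1, strain_13, strain_15, strain_21, strain_33, strain_6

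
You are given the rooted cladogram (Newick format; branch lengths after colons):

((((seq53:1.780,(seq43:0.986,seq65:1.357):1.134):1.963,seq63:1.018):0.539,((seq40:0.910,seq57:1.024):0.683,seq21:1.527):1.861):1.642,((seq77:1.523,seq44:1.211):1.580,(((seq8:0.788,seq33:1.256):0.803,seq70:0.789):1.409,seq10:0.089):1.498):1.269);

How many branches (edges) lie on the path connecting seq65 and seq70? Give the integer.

The MRCA of seq65 and seq70 is the root of the tree.
From seq65 up to that node: 5 branches. From seq70 up to the same node: 4 branches. Total: 5 + 4 = 9.

9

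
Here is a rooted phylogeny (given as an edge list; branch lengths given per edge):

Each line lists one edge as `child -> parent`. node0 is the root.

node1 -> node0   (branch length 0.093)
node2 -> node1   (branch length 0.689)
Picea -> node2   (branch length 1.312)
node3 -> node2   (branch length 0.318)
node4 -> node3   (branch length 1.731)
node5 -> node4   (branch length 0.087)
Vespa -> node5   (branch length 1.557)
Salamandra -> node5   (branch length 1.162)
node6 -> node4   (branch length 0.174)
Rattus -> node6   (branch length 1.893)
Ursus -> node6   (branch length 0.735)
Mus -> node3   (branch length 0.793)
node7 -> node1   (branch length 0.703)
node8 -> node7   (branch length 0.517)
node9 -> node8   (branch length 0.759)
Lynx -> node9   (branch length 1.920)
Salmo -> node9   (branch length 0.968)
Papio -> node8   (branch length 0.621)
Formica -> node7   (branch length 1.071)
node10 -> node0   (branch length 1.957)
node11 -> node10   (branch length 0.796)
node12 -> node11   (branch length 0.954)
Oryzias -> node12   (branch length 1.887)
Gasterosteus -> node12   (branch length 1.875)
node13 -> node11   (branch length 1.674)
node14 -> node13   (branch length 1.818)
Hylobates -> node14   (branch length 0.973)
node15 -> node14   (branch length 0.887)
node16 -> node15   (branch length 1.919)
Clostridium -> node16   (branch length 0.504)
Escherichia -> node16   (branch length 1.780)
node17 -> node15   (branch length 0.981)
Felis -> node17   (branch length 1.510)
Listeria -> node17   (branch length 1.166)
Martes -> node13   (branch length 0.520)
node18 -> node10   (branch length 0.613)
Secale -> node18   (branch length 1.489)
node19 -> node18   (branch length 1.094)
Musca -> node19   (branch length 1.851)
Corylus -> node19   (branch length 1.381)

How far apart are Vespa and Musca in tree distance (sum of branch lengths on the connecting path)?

The path runs Vespa → … → MRCA → … → Musca; the MRCA is the root of the tree.
Branch lengths along that path: 1.557 + 0.087 + 1.731 + 0.318 + 0.689 + 0.093 + 1.957 + 0.613 + 1.094 + 1.851 = 9.990.

9.990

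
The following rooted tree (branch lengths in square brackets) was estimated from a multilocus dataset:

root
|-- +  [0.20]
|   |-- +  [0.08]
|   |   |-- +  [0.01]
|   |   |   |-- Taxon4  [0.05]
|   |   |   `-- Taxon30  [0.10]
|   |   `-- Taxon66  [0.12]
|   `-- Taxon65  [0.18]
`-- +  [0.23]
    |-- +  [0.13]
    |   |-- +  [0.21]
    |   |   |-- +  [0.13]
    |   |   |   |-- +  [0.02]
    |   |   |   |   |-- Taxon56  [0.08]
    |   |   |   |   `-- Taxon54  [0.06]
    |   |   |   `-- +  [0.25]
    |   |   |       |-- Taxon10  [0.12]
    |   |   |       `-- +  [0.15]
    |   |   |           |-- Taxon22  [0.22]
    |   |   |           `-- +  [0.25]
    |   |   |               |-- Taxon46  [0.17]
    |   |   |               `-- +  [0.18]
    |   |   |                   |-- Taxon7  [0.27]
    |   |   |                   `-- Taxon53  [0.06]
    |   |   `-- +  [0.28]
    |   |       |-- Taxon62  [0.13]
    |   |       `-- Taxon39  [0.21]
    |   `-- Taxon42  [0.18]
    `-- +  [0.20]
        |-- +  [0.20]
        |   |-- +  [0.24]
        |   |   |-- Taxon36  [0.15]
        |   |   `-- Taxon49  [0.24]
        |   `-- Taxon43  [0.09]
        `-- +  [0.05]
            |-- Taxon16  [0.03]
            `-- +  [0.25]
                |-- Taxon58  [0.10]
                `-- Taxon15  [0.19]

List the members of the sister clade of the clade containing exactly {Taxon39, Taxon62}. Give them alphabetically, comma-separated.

Taxon10, Taxon22, Taxon46, Taxon53, Taxon54, Taxon56, Taxon7

The clade containing exactly {Taxon39, Taxon62} attaches to the tree at the node subtending (((Taxon56,Taxon54),(Taxon10,(Taxon22,(Taxon46,(Taxon7,Taxon53))))),(Taxon62,Taxon39)).
The other lineage descending from that same node — the sister group — is ((Taxon56,Taxon54),(Taxon10,(Taxon22,(Taxon46,(Taxon7,Taxon53))))); its 7 tips in alphabetical order are the answer.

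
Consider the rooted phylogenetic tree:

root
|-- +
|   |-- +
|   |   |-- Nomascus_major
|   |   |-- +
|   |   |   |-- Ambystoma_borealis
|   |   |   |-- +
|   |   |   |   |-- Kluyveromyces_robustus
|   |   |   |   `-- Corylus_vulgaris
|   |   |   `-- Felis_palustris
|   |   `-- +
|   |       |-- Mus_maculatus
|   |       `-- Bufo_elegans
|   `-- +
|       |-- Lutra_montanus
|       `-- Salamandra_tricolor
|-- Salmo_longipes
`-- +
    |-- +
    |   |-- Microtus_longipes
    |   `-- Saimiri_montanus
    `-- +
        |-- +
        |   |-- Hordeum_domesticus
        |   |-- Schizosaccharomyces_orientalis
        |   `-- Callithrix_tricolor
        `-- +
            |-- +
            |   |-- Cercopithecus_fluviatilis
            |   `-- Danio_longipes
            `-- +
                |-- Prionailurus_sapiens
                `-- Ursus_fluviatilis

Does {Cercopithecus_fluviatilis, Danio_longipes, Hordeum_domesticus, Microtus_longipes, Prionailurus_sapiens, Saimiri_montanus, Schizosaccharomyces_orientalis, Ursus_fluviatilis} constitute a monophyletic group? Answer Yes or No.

The MRCA of the listed taxa subtends ((Microtus_longipes,Saimiri_montanus),((Hordeum_domesticus,Schizosaccharomyces_orientalis,Callithrix_tricolor),((Cercopithecus_fluviatilis,Danio_longipes),(Prionailurus_sapiens,Ursus_fluviatilis)))).
That clade also contains Callithrix_tricolor, which is not in the proposed group, so the group is not monophyletic.

No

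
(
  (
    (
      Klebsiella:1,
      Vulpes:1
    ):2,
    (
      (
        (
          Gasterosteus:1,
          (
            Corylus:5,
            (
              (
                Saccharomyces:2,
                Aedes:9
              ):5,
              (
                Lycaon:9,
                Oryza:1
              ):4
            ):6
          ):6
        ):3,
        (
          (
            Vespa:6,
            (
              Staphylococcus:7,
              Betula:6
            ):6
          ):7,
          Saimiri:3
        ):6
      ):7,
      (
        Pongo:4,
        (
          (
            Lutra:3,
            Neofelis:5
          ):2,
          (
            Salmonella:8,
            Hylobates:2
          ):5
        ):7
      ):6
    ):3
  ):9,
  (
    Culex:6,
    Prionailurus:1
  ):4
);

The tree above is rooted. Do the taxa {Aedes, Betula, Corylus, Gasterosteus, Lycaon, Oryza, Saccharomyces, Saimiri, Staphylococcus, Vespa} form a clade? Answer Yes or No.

The most recent common ancestor of these taxa subtends ((Gasterosteus,(Corylus,((Saccharomyces,Aedes),(Lycaon,Oryza)))),((Vespa,(Staphylococcus,Betula)),Saimiri)).
That clade has exactly 10 tips — every listed taxon and nothing else — so the group is monophyletic.

Yes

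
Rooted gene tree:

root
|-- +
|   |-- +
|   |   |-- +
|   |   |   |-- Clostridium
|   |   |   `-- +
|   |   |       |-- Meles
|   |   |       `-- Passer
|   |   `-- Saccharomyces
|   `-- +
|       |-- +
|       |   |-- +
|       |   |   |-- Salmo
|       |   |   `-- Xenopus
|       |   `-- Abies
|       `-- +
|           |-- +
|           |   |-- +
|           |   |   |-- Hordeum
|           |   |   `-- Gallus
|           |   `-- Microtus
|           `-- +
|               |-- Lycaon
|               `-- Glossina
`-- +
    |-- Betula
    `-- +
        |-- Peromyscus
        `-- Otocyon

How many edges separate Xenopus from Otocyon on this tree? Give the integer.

8

The MRCA of Xenopus and Otocyon is the root of the tree.
From Xenopus up to that node: 5 branches. From Otocyon up to the same node: 3 branches. Total: 5 + 3 = 8.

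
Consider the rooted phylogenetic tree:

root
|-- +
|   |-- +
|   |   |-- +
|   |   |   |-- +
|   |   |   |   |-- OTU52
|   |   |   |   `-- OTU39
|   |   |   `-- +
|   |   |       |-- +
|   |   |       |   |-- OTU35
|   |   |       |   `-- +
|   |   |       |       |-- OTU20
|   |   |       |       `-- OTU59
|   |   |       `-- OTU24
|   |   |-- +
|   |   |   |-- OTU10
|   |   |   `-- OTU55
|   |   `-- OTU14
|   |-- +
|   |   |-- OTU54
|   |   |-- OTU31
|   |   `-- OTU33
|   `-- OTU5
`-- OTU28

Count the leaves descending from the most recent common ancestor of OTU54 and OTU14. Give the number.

13

The MRCA of OTU54 and OTU14 is the node subtending ((((OTU52,OTU39),((OTU35,(OTU20,OTU59)),OTU24)),(OTU10,OTU55),OTU14),(OTU54,OTU31,OTU33),OTU5).
That clade contains 13 terminal taxa: OTU10, OTU14, OTU20, OTU24, OTU31, OTU33, OTU35, OTU39, OTU5, OTU52, OTU54, OTU55, OTU59.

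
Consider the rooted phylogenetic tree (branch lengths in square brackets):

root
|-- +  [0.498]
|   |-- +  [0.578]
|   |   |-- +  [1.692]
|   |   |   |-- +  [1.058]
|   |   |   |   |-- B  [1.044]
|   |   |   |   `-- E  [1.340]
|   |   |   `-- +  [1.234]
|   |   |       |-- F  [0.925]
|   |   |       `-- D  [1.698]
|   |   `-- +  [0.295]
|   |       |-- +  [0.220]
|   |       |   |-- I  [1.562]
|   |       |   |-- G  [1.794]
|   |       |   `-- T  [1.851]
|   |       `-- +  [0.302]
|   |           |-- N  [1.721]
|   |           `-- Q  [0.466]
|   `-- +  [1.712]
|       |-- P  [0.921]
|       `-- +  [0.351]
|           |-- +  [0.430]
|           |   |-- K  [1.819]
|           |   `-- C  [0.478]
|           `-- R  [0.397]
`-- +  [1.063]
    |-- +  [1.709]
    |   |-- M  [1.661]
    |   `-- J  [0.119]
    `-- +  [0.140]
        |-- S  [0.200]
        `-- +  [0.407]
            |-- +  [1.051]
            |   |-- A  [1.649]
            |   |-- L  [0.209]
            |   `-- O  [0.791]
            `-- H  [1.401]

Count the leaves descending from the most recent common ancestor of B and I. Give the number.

9

The MRCA of B and I is the node subtending (((B,E),(F,D)),((I,G,T),(N,Q))).
That clade contains 9 terminal taxa: B, D, E, F, G, I, N, Q, T.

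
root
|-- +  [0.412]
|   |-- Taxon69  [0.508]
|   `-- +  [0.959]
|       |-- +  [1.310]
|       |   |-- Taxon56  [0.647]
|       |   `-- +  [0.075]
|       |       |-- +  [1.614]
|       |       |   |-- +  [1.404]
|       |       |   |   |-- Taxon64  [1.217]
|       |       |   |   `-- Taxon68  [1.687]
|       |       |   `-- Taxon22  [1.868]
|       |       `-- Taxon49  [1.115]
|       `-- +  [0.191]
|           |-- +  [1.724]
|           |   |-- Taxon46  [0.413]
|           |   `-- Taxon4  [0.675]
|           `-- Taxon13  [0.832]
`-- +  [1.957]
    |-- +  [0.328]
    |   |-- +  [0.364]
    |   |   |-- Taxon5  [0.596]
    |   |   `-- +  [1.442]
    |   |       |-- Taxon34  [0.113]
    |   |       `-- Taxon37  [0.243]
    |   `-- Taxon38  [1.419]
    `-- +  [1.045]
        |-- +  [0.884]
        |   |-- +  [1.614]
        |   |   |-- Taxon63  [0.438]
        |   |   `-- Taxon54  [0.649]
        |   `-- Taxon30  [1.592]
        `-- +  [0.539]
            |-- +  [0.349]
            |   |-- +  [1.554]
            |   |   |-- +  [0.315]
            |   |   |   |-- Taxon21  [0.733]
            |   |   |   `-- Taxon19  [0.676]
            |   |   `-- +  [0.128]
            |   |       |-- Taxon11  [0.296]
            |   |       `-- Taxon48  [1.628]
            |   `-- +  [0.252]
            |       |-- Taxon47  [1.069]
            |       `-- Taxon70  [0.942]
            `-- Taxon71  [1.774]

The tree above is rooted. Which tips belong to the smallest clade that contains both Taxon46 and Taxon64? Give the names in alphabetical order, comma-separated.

Taxon13, Taxon22, Taxon4, Taxon46, Taxon49, Taxon56, Taxon64, Taxon68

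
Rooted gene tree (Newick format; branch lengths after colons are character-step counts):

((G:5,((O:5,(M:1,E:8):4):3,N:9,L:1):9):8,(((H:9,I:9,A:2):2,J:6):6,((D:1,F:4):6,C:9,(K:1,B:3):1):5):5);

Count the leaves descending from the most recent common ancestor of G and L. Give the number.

6

The MRCA of G and L is the node subtending (G,((O,(M,E)),N,L)).
That clade contains 6 terminal taxa: E, G, L, M, N, O.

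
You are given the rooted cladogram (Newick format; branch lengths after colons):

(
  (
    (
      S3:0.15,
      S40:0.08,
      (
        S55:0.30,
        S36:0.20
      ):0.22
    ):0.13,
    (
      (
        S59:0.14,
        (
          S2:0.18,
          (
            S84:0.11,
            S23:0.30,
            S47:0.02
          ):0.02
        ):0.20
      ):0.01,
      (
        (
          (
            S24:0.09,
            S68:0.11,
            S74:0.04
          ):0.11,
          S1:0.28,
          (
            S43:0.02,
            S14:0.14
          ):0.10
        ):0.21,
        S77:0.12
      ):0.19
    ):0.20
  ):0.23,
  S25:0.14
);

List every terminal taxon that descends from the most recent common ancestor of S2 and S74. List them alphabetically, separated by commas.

S1, S14, S2, S23, S24, S43, S47, S59, S68, S74, S77, S84

Tracing S2: it sits inside (S2,(S84,S23,S47)).
Tracing S74: it sits inside (S24,S68,S74).
The smallest clade enclosing both is ((S59,(S2,(S84,S23,S47))),(((S24,S68,S74),S1,(S43,S14)),S77)); the answer is its 12 terminal taxa in alphabetical order.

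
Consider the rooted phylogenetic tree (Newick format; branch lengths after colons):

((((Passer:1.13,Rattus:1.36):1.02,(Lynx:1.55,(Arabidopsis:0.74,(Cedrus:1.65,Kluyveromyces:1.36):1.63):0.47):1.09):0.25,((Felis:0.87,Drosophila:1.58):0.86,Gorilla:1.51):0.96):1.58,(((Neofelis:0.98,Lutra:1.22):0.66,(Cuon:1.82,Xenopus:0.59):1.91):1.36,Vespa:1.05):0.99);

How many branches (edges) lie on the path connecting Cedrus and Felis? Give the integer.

8

The MRCA of Cedrus and Felis is the node subtending (((Passer,Rattus),(Lynx,(Arabidopsis,(Cedrus,Kluyveromyces)))),((Felis,Drosophila),Gorilla)).
From Cedrus up to that node: 5 branches. From Felis up to the same node: 3 branches. Total: 5 + 3 = 8.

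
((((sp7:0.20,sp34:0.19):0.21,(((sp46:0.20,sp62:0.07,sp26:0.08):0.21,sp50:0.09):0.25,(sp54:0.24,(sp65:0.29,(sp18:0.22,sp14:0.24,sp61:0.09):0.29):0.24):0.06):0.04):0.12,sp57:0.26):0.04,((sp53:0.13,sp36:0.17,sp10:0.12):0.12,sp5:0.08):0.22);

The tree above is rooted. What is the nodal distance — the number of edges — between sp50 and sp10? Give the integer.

The MRCA of sp50 and sp10 is the root of the tree.
From sp50 up to that node: 5 branches. From sp10 up to the same node: 3 branches. Total: 5 + 3 = 8.

8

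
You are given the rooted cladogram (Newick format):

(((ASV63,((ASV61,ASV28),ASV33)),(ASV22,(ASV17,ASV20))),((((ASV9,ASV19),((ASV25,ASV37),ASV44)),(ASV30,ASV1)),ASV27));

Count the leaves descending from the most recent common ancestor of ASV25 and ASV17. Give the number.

15

The MRCA of ASV25 and ASV17 is the root, so the clade is the entire tree.
That clade contains 15 terminal taxa: ASV1, ASV17, ASV19, ASV20, ASV22, ASV25, ASV27, ASV28, ASV30, ASV33, ASV37, ASV44, ASV61, ASV63, ASV9.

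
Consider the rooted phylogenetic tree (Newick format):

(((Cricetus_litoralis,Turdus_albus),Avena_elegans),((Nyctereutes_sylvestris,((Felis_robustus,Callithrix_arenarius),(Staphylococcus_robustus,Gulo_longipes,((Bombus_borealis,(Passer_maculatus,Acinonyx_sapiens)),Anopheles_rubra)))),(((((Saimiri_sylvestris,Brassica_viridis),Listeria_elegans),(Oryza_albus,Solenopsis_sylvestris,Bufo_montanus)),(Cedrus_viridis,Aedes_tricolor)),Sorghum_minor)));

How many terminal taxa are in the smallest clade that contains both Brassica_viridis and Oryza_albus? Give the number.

6

The MRCA of Brassica_viridis and Oryza_albus is the node subtending (((Saimiri_sylvestris,Brassica_viridis),Listeria_elegans),(Oryza_albus,Solenopsis_sylvestris,Bufo_montanus)).
That clade contains 6 terminal taxa: Brassica_viridis, Bufo_montanus, Listeria_elegans, Oryza_albus, Saimiri_sylvestris, Solenopsis_sylvestris.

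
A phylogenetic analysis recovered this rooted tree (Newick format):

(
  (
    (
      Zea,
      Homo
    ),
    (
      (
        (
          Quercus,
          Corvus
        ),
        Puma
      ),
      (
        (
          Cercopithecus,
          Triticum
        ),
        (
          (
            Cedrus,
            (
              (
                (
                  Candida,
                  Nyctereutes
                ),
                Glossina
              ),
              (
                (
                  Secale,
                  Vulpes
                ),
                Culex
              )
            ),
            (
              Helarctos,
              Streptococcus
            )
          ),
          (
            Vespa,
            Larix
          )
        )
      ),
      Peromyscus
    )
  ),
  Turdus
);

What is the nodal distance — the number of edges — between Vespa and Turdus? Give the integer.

7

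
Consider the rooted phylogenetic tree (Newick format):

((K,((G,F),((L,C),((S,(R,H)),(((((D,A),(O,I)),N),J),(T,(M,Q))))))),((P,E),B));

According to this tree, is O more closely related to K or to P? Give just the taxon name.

The MRCA of O and K subtends (K,((G,F),((L,C),((S,(R,H)),(((((D,A),(O,I)),N),J),(T,(M,Q))))))) (17 taxa).
The MRCA of O and P is the root, subtending the entire tree (20 taxa).
The first is nested inside the second, so O shares a more recent common ancestor with K.

K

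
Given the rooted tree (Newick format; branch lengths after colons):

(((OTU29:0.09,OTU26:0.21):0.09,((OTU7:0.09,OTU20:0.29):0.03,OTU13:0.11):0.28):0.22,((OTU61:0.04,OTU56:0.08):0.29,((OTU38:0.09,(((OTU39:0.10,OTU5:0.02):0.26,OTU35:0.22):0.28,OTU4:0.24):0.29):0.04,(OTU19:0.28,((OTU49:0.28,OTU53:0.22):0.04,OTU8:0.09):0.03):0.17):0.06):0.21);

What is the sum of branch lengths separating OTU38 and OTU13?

1.01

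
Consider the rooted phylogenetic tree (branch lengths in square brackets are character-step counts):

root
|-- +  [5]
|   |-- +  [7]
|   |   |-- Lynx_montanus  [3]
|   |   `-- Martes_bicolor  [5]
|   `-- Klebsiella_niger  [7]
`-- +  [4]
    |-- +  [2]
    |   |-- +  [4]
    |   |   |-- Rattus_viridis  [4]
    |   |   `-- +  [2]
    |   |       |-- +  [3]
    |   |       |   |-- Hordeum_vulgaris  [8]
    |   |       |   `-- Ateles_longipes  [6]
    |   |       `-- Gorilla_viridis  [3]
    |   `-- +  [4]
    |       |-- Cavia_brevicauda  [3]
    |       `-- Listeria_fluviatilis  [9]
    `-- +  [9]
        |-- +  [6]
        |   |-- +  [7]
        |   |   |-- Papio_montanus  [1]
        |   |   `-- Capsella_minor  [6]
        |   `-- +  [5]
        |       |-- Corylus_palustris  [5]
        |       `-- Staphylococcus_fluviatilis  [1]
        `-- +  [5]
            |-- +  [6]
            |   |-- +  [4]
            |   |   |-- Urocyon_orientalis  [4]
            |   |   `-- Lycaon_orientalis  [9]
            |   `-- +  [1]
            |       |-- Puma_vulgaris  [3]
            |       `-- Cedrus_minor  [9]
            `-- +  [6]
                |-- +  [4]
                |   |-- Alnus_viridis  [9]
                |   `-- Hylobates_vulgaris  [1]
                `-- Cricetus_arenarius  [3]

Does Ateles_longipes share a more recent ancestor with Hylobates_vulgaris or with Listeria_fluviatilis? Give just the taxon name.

Listeria_fluviatilis

The MRCA of Ateles_longipes and Listeria_fluviatilis subtends ((Rattus_viridis,((Hordeum_vulgaris,Ateles_longipes),Gorilla_viridis)),(Cavia_brevicauda,Listeria_fluviatilis)) (6 taxa).
The MRCA of Ateles_longipes and Hylobates_vulgaris subtends (((Rattus_viridis,((Hordeum_vulgaris,Ateles_longipes),Gorilla_viridis)),(Cavia_brevicauda,Listeria_fluviatilis)),(((Papio_montanus,Capsella_minor),(Corylus_palustris,Staphylococcus_fluviatilis)),(((Urocyon_orientalis,Lycaon_orientalis),(Puma_vulgaris,Cedrus_minor)),((Alnus_viridis,Hylobates_vulgaris),Cricetus_arenarius)))) (17 taxa).
The first is nested inside the second, so Ateles_longipes shares a more recent common ancestor with Listeria_fluviatilis.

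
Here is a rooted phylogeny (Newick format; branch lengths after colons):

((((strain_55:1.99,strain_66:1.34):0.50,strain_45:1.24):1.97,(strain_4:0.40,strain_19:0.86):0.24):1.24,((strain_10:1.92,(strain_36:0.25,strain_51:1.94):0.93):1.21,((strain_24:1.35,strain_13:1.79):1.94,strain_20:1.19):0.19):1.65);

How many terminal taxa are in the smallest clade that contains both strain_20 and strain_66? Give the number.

11

The MRCA of strain_20 and strain_66 is the root, so the clade is the entire tree.
That clade contains 11 terminal taxa: strain_10, strain_13, strain_19, strain_20, strain_24, strain_36, strain_4, strain_45, strain_51, strain_55, strain_66.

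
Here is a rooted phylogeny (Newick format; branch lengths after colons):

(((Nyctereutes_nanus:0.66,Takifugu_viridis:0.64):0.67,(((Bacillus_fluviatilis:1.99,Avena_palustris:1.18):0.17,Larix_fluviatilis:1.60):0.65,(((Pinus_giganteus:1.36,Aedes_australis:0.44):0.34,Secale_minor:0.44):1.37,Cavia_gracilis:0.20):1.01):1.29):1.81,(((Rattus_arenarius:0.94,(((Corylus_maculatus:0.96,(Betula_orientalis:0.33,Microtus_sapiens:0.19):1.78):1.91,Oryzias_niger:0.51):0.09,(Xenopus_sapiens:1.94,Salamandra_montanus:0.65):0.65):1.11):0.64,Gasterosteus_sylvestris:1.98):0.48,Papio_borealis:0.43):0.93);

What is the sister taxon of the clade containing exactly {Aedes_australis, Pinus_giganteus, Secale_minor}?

The clade containing exactly {Aedes_australis, Pinus_giganteus, Secale_minor} attaches to the tree at the node subtending (((Pinus_giganteus,Aedes_australis),Secale_minor),Cavia_gracilis).
The other lineage descending from that same node — the sister group — is the single tip Cavia_gracilis.

Cavia_gracilis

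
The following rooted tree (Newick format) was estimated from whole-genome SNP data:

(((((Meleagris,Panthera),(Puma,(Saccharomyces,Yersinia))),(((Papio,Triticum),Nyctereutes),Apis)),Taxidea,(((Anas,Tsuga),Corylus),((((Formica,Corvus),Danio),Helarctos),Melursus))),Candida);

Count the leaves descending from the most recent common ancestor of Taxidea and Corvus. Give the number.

18

The MRCA of Taxidea and Corvus is the node subtending ((((Meleagris,Panthera),(Puma,(Saccharomyces,Yersinia))),(((Papio,Triticum),Nyctereutes),Apis)),Taxidea,(((Anas,Tsuga),Corylus),((((Formica,Corvus),Danio),Helarctos),Melursus))).
That clade contains 18 terminal taxa: Anas, Apis, Corvus, Corylus, Danio, Formica, Helarctos, Meleagris, Melursus, Nyctereutes, Panthera, Papio, Puma, Saccharomyces, Taxidea, Triticum, Tsuga, Yersinia.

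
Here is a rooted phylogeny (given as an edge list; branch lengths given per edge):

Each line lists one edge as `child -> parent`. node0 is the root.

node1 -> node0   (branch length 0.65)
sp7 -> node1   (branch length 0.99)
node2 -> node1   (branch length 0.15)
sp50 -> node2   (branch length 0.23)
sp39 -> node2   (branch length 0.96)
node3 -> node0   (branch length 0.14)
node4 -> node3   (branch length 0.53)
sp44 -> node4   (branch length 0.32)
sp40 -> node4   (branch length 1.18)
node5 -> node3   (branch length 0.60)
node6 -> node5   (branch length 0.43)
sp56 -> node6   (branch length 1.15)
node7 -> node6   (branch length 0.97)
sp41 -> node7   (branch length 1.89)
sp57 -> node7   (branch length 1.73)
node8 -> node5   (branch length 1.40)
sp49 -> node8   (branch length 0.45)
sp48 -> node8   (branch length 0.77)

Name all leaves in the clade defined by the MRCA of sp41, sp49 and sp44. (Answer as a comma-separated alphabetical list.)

sp40, sp41, sp44, sp48, sp49, sp56, sp57

Tracing sp41: it sits inside (sp41,sp57).
Tracing sp49: it sits inside (sp49,sp48).
Tracing sp44: it sits inside (sp44,sp40).
The smallest clade enclosing all 3 is ((sp44,sp40),((sp56,(sp41,sp57)),(sp49,sp48))); the answer is its 7 terminal taxa in alphabetical order.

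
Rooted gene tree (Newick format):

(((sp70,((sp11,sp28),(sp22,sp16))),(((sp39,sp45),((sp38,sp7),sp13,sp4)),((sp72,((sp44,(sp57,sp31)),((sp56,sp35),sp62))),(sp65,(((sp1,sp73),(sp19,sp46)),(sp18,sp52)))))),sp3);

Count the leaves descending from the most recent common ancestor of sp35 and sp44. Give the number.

The MRCA of sp35 and sp44 is the node subtending ((sp44,(sp57,sp31)),((sp56,sp35),sp62)).
That clade contains 6 terminal taxa: sp31, sp35, sp44, sp56, sp57, sp62.

6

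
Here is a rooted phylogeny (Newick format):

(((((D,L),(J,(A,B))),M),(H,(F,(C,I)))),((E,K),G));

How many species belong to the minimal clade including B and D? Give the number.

5

The MRCA of B and D is the node subtending ((D,L),(J,(A,B))).
That clade contains 5 terminal taxa: A, B, D, J, L.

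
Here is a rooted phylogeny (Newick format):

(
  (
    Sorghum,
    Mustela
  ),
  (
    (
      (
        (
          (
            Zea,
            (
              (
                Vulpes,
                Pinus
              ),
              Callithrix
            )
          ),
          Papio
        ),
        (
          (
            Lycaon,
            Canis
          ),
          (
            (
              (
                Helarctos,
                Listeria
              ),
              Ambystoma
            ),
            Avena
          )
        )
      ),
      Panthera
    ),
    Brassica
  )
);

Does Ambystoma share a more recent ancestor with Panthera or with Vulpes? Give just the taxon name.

The MRCA of Ambystoma and Vulpes subtends (((Zea,((Vulpes,Pinus),Callithrix)),Papio),((Lycaon,Canis),(((Helarctos,Listeria),Ambystoma),Avena))) (11 taxa).
The MRCA of Ambystoma and Panthera subtends ((((Zea,((Vulpes,Pinus),Callithrix)),Papio),((Lycaon,Canis),(((Helarctos,Listeria),Ambystoma),Avena))),Panthera) (12 taxa).
The first is nested inside the second, so Ambystoma shares a more recent common ancestor with Vulpes.

Vulpes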